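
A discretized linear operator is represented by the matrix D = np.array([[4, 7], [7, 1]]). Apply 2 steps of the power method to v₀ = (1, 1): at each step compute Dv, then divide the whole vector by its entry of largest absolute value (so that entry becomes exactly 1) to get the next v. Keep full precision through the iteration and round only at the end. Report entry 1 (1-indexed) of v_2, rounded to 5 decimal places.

1.00000

Dv0 = (11.000000, 8.000000); divide by 11.000000 → v1 = (1.000000, 0.727273)
Dv1 = (9.090909, 7.727273); divide by 9.090909 → v2 = (1.000000, 0.850000)
Requested entry of v2: 100/100 = 1.00000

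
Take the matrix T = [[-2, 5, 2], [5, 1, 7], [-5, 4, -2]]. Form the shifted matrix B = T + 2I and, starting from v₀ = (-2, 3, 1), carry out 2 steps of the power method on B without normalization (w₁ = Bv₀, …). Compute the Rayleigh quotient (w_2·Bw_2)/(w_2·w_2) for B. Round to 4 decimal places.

B = T + 2I has rows (0, 5, 2); (5, 3, 7); (-5, 4, 0)
w1 = Bv₀ = (0·(-2) + 5·3 + 2·1; 5·(-2) + 3·3 + 7·1; (-5)·(-2) + 4·3 + 0·1) = (17, 6, 22)
w2 = Bw1 = (0·17 + 5·6 + 2·22; 5·17 + 3·6 + 7·22; (-5)·17 + 4·6 + 0·22) = (74, 257, -61)
Bw2 = (1163, 714, 658)
w2·Bw2 = 229422; w2·w2 = 75246; μ ≈ 229422/75246 = 3.0490

3.0490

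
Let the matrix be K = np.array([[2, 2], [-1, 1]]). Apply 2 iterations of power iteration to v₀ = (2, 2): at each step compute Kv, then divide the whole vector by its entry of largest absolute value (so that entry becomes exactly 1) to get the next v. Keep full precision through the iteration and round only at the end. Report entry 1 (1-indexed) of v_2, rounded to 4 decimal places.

1.0000

Kv0 = (8.00000, 0.00000); divide by 8.00000 → v1 = (1.00000, 0.00000)
Kv1 = (2.00000, -1.00000); divide by 2.00000 → v2 = (1.00000, -0.50000)
Requested entry of v2: 16/16 = 1.0000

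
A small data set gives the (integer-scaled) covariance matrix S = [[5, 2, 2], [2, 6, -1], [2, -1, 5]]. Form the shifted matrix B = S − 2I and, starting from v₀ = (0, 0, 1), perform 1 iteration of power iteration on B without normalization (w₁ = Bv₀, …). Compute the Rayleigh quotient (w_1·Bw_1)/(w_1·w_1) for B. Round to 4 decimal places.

B = S − 2I has rows (3, 2, 2); (2, 4, -1); (2, -1, 3)
w1 = Bv₀ = (2, -1, 3)
Bw1 = (10, -3, 14)
w1·Bw1 = 65; w1·w1 = 14; μ ≈ 65/14 = 4.6429

μ ≈ 4.6429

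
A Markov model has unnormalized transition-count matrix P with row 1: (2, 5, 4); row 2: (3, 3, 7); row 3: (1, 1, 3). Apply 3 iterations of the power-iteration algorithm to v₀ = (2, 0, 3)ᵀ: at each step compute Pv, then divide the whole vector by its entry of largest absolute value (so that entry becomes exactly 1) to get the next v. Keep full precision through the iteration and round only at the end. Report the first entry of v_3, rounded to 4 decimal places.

Pv0 = (16.00000, 27.00000, 11.00000); divide by 27.00000 → v1 = (0.59259, 1.00000, 0.40741)
Pv1 = (7.81481, 7.62963, 2.81481); divide by 7.81481 → v2 = (1.00000, 0.97630, 0.36019)
Pv2 = (8.32227, 8.45024, 3.05687); divide by 8.45024 → v3 = (0.98486, 1.00000, 0.36175)
Requested entry of v3: 1756/1783 = 0.9849

0.9849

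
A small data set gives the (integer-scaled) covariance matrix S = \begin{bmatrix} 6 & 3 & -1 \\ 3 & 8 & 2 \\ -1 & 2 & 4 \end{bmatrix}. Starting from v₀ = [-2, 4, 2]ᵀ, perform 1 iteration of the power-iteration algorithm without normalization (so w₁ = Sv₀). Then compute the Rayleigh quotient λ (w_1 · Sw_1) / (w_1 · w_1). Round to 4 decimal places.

8.4625

w1 = Sv₀ = (6·(-2) + 3·4 + (-1)·2; 3·(-2) + 8·4 + 2·2; (-1)·(-2) + 2·4 + 4·2) = (-2, 30, 18)
Sw1 = (60, 270, 134)
w1·Sw1 = (-2)·60 + 30·270 + 18·134 = 10392; w1·w1 = (-2)·(-2) + 30·30 + 18·18 = 1228
λ ≈ 10392/1228 = 8.4625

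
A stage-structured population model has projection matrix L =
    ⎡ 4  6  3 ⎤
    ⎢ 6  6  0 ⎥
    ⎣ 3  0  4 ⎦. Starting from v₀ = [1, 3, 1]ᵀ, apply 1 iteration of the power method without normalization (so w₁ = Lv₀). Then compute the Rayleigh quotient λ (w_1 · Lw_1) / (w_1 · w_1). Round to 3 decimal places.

w1 = Lv₀ = (4·1 + 6·3 + 3·1; 6·1 + 6·3 + 0·1; 3·1 + 0·3 + 4·1) = (25, 24, 7)
Lw1 = (265, 294, 103)
w1·Lw1 = 25·265 + 24·294 + 7·103 = 14402; w1·w1 = 25·25 + 24·24 + 7·7 = 1250
λ ≈ 14402/1250 = 11.522

λ ≈ 11.522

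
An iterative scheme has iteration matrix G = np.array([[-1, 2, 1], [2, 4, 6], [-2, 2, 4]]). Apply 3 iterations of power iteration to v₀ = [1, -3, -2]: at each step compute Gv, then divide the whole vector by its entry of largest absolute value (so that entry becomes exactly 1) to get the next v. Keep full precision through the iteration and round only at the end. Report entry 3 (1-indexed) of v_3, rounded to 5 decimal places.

0.45655

Gv0 = (-9.000000, -22.000000, -16.000000); divide by -22.000000 → v1 = (0.409091, 1.000000, 0.727273)
Gv1 = (2.318182, 9.181818, 4.090909); divide by 9.181818 → v2 = (0.252475, 1.000000, 0.445545)
Gv2 = (2.193069, 7.178218, 3.277228); divide by 7.178218 → v3 = (0.305517, 1.000000, 0.456552)
Requested entry of v3: -662/-1450 = 0.45655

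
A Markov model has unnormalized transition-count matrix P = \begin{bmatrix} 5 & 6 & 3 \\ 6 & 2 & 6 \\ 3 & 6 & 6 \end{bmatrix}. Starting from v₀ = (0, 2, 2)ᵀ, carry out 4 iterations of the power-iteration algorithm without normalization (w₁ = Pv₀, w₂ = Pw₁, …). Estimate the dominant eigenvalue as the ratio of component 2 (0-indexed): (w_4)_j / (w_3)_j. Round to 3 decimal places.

w1 = Pv₀ = (18, 16, 24)
w2 = Pw1 = (258, 284, 294)
w3 = Pw2 = (3876, 3880, 4242)
w4 = Pw3 = (55386, 56468, 60360)
Ratio at component: 60360 / 4242 = 14.229

λ ≈ 14.229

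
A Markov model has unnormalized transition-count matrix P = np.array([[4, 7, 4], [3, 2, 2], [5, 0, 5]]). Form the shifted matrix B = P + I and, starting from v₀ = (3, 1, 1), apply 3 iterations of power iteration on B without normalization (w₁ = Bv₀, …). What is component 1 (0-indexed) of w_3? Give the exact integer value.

1934

B = P + I has rows (5, 7, 4); (3, 3, 2); (5, 0, 6)
w1 = Bv₀ = (26, 14, 21)
w2 = Bw1 = (312, 162, 256)
w3 = Bw2 = (3718, 1934, 3096)
Requested component of w3: 1934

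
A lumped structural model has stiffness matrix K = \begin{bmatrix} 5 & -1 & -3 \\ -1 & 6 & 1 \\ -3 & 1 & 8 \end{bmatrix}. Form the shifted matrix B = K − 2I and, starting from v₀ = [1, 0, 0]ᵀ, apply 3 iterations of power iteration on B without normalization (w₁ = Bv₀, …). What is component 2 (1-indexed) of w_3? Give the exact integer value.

-87

B = K − 2I has rows (3, -1, -3); (-1, 4, 1); (-3, 1, 6)
w1 = Bv₀ = (3, -1, -3)
w2 = Bw1 = (19, -10, -28)
w3 = Bw2 = (151, -87, -235)
Requested component of w3: -87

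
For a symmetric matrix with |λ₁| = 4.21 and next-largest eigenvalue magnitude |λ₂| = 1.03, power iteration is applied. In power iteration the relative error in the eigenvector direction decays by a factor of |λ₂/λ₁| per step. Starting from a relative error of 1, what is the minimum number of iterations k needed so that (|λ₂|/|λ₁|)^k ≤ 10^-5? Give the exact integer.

9

|λ₂/λ₁| = 1.03/4.21 = 0.24466
Need k ≥ ln(10^-5) / ln(0.24466) = -11.5129 / -1.4079 ≈ 8.177
Smallest integer k satisfying the bound: 9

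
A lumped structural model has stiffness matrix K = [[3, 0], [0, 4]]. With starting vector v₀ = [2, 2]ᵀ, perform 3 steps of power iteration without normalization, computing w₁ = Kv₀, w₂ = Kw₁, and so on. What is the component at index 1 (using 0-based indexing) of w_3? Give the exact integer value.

w1 = Kv₀ = (3·2 + 0·2; 0·2 + 4·2) = (6, 8)
w2 = Kw1 = (3·6 + 0·8; 0·6 + 4·8) = (18, 32)
w3 = Kw2 = (54, 128)
The requested component of w3 is 128.

128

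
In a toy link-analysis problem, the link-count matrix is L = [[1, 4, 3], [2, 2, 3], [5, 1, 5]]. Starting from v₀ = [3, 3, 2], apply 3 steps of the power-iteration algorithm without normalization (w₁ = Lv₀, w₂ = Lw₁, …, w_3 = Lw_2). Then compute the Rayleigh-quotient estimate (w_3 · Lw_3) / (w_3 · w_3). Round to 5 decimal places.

w1 = Lv₀ = (1·3 + 4·3 + 3·2; 2·3 + 2·3 + 3·2; 5·3 + 1·3 + 5·2) = (21, 18, 28)
w2 = Lw1 = (1·21 + 4·18 + 3·28; 2·21 + 2·18 + 3·28; 5·21 + 1·18 + 5·28) = (177, 162, 263)
w3 = Lw2 = (1614, 1467, 2362)
Lw3 = (14568, 13248, 21347)
w3·Lw3 = 1614·14568 + 1467·13248 + 2362·21347 = 93369182; w3·w3 = 1614·1614 + 1467·1467 + 2362·2362 = 10336129
λ ≈ 93369182/10336129 = 9.03328

9.03328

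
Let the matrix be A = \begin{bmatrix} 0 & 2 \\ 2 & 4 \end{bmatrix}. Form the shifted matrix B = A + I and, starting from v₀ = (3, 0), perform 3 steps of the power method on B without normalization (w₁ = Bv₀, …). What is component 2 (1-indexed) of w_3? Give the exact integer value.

B = A + I has rows (1, 2); (2, 5)
w1 = Bv₀ = (1·3 + 2·0; 2·3 + 5·0) = (3, 6)
w2 = Bw1 = (1·3 + 2·6; 2·3 + 5·6) = (15, 36)
w3 = Bw2 = (87, 210)
Requested component of w3: 210

210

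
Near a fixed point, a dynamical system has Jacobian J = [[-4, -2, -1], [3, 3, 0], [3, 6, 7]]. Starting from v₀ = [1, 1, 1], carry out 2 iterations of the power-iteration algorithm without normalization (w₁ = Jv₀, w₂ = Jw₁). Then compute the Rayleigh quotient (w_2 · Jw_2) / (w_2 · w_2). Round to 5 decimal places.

λ ≈ 6.85612

w1 = Jv₀ = ((-4)·1 + (-2)·1 + (-1)·1; 3·1 + 3·1 + 0·1; 3·1 + 6·1 + 7·1) = (-7, 6, 16)
w2 = Jw1 = ((-4)·(-7) + (-2)·6 + (-1)·16; 3·(-7) + 3·6 + 0·16; 3·(-7) + 6·6 + 7·16) = (0, -3, 127)
Jw2 = (-121, -9, 871)
w2·Jw2 = 0·(-121) + (-3)·(-9) + 127·871 = 110644; w2·w2 = 0·0 + (-3)·(-3) + 127·127 = 16138
λ ≈ 110644/16138 = 6.85612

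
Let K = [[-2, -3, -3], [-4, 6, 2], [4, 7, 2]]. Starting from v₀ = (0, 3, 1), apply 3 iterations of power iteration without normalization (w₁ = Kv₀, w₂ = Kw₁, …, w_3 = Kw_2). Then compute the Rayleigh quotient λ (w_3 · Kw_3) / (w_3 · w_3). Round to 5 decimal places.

w1 = Kv₀ = (-12, 20, 23)
w2 = Kw1 = (-105, 214, 138)
w3 = Kw2 = (-846, 1980, 1354)
Kw3 = (-8310, 17972, 13184)
w3·Kw3 = (-846)·(-8310) + 1980·17972 + 1354·13184 = 60465956; w3·w3 = (-846)·(-846) + 1980·1980 + 1354·1354 = 6469432
λ ≈ 60465956/6469432 = 9.34641

λ ≈ 9.34641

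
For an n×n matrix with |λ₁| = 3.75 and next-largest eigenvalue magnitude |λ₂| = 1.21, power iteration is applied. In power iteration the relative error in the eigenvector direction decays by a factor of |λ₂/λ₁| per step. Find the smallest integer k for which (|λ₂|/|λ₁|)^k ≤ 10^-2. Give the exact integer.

5

|λ₂/λ₁| = 1.21/3.75 = 0.32267
Need k ≥ ln(10^-2) / ln(0.32267) = -4.6052 / -1.1311 ≈ 4.071
Smallest integer k satisfying the bound: 5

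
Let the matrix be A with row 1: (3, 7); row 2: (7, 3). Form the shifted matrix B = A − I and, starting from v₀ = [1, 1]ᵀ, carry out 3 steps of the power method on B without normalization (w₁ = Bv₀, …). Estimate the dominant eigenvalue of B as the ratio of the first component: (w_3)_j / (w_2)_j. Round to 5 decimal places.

9.00000

B = A − I has rows (2, 7); (7, 2)
w1 = Bv₀ = (9, 9)
w2 = Bw1 = (81, 81)
w3 = Bw2 = (729, 729)
Ratio: 729/81 = 9.00000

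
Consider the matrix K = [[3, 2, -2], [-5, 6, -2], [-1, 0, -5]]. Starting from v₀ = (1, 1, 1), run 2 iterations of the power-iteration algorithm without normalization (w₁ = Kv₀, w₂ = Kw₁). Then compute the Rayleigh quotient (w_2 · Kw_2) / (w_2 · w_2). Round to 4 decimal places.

w1 = Kv₀ = (3·1 + 2·1 + (-2)·1; (-5)·1 + 6·1 + (-2)·1; (-1)·1 + 0·1 + (-5)·1) = (3, -1, -6)
w2 = Kw1 = (3·3 + 2·(-1) + (-2)·(-6); (-5)·3 + 6·(-1) + (-2)·(-6); (-1)·3 + 0·(-1) + (-5)·(-6)) = (19, -9, 27)
Kw2 = (-15, -203, -154)
w2·Kw2 = 19·(-15) + (-9)·(-203) + 27·(-154) = -2616; w2·w2 = 19·19 + (-9)·(-9) + 27·27 = 1171
λ ≈ -2616/1171 = -2.2340

λ ≈ -2.2340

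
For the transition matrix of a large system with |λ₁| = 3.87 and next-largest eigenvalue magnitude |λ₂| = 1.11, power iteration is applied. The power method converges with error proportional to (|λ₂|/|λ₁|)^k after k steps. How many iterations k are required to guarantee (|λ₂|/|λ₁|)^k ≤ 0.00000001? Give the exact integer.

|λ₂/λ₁| = 1.11/3.87 = 0.28682
Need k ≥ ln(0.00000001) / ln(0.28682) = -18.4207 / -1.2489 ≈ 14.750
Smallest integer k satisfying the bound: 15

15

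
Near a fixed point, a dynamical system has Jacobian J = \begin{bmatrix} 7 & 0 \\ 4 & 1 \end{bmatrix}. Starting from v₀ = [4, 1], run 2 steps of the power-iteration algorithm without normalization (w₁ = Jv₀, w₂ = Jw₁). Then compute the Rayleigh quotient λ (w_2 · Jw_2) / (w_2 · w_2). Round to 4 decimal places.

7.0234

w1 = Jv₀ = (7·4 + 0·1; 4·4 + 1·1) = (28, 17)
w2 = Jw1 = (7·28 + 0·17; 4·28 + 1·17) = (196, 129)
Jw2 = (1372, 913)
w2·Jw2 = 196·1372 + 129·913 = 386689; w2·w2 = 196·196 + 129·129 = 55057
λ ≈ 386689/55057 = 7.0234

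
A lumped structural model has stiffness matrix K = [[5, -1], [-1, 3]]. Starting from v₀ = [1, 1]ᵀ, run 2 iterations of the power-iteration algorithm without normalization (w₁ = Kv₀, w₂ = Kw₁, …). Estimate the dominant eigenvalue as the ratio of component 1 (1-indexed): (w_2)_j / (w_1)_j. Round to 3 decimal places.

w1 = Kv₀ = (4, 2)
w2 = Kw1 = (18, 2)
Ratio at component: 18 / 4 = 4.500

λ ≈ 4.500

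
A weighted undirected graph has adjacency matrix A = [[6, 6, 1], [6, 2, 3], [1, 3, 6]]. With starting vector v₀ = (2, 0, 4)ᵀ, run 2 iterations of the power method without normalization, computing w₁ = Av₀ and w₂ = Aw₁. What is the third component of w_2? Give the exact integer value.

244

w1 = Av₀ = (6·2 + 6·0 + 1·4; 6·2 + 2·0 + 3·4; 1·2 + 3·0 + 6·4) = (16, 24, 26)
w2 = Aw1 = (6·16 + 6·24 + 1·26; 6·16 + 2·24 + 3·26; 1·16 + 3·24 + 6·26) = (266, 222, 244)
The requested component of w2 is 244.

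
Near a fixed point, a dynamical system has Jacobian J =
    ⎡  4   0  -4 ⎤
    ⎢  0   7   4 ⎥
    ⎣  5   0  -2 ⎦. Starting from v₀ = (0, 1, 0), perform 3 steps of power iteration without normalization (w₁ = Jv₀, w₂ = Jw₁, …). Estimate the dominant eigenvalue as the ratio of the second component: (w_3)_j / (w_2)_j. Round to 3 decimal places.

w1 = Jv₀ = (0, 7, 0)
w2 = Jw1 = (0, 49, 0)
w3 = Jw2 = (0, 343, 0)
Ratio at component: 343 / 49 = 7.000

7.000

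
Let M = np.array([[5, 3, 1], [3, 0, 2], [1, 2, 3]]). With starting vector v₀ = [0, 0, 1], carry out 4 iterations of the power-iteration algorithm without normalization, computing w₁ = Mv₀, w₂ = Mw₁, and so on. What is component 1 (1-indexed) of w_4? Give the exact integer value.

839

w1 = Mv₀ = (1, 2, 3)
w2 = Mw1 = (14, 9, 14)
w3 = Mw2 = (111, 70, 74)
w4 = Mw3 = (839, 481, 473)
The requested component of w4 is 839.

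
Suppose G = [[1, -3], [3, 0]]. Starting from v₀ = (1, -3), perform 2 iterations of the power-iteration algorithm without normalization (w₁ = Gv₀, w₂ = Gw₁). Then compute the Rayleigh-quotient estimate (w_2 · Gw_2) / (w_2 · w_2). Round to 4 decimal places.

λ ≈ 0.0011

w1 = Gv₀ = (10, 3)
w2 = Gw1 = (1, 30)
Gw2 = (-89, 3)
w2·Gw2 = 1·(-89) + 30·3 = 1; w2·w2 = 1·1 + 30·30 = 901
λ ≈ 1/901 = 0.0011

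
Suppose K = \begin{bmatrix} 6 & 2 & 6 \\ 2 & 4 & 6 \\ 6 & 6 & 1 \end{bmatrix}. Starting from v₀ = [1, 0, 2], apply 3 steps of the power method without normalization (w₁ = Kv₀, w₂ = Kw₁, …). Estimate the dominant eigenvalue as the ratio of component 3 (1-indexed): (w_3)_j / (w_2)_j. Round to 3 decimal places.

10.720

w1 = Kv₀ = (18, 14, 8)
w2 = Kw1 = (184, 140, 200)
w3 = Kw2 = (2584, 2128, 2144)
Ratio at component: 2144 / 200 = 10.720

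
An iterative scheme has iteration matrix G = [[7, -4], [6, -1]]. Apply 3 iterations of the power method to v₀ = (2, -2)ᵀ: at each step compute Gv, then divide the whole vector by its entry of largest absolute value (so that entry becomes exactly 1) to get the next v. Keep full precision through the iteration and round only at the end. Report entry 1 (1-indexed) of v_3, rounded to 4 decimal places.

Gv0 = (22.00000, 14.00000); divide by 22.00000 → v1 = (1.00000, 0.63636)
Gv1 = (4.45455, 5.36364); divide by 5.36364 → v2 = (0.83051, 1.00000)
Gv2 = (1.81356, 3.98305); divide by 3.98305 → v3 = (0.45532, 1.00000)
Requested entry of v3: 214/470 = 0.4553

0.4553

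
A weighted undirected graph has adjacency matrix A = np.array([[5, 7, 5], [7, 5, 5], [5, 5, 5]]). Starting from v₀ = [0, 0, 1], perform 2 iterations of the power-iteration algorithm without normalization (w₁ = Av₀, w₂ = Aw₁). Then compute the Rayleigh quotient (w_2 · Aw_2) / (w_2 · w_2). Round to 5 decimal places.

λ ≈ 16.38979

w1 = Av₀ = (5, 5, 5)
w2 = Aw1 = (85, 85, 75)
Aw2 = (1395, 1395, 1225)
w2·Aw2 = 85·1395 + 85·1395 + 75·1225 = 329025; w2·w2 = 85·85 + 85·85 + 75·75 = 20075
λ ≈ 329025/20075 = 16.38979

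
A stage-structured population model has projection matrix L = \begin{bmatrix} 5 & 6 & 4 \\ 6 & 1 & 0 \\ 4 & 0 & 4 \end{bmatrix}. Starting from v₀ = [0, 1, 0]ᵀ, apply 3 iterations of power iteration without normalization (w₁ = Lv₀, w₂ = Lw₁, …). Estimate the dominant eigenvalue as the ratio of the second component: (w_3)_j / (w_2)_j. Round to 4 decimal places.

w1 = Lv₀ = (5·0 + 6·1 + 4·0; 6·0 + 1·1 + 0·0; 4·0 + 0·1 + 4·0) = (6, 1, 0)
w2 = Lw1 = (5·6 + 6·1 + 4·0; 6·6 + 1·1 + 0·0; 4·6 + 0·1 + 4·0) = (36, 37, 24)
w3 = Lw2 = (498, 253, 240)
Ratio at component: 253 / 37 = 6.8378

λ ≈ 6.8378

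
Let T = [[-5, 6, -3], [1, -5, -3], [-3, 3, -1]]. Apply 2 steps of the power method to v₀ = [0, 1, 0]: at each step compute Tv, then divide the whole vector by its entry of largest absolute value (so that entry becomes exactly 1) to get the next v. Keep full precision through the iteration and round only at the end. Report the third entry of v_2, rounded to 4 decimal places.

Tv0 = (6.00000, -5.00000, 3.00000); divide by 6.00000 → v1 = (1.00000, -0.83333, 0.50000)
Tv1 = (-11.50000, 3.66667, -6.00000); divide by -11.50000 → v2 = (1.00000, -0.31884, 0.52174)
Requested entry of v2: -36/-69 = 0.5217

0.5217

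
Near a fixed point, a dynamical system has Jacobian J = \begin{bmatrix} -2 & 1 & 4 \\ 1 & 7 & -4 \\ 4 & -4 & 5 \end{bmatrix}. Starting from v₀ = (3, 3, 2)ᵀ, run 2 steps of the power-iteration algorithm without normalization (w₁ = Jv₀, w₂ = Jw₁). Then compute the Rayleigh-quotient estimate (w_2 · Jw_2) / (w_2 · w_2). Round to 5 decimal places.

5.32694

w1 = Jv₀ = ((-2)·3 + 1·3 + 4·2; 1·3 + 7·3 + (-4)·2; 4·3 + (-4)·3 + 5·2) = (5, 16, 10)
w2 = Jw1 = ((-2)·5 + 1·16 + 4·10; 1·5 + 7·16 + (-4)·10; 4·5 + (-4)·16 + 5·10) = (46, 77, 6)
Jw2 = (9, 561, -94)
w2·Jw2 = 46·9 + 77·561 + 6·(-94) = 43047; w2·w2 = 46·46 + 77·77 + 6·6 = 8081
λ ≈ 43047/8081 = 5.32694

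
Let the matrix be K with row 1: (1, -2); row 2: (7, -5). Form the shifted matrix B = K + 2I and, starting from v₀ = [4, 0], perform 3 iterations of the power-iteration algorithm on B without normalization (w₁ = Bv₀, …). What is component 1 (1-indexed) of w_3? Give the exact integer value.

-60

B = K + 2I has rows (3, -2); (7, -3)
w1 = Bv₀ = (3·4 + (-2)·0; 7·4 + (-3)·0) = (12, 28)
w2 = Bw1 = (3·12 + (-2)·28; 7·12 + (-3)·28) = (-20, 0)
w3 = Bw2 = (-60, -140)
Requested component of w3: -60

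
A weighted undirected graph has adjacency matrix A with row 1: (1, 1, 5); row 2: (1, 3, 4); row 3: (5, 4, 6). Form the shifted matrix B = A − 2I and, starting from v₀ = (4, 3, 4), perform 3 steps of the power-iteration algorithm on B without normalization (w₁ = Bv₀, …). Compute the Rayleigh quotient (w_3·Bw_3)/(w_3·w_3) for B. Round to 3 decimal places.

B = A − 2I has rows (-1, 1, 5); (1, 1, 4); (5, 4, 4)
w1 = Bv₀ = (19, 23, 48)
w2 = Bw1 = (244, 234, 379)
w3 = Bw2 = (1885, 1994, 3672)
Bw3 = (18469, 18567, 32089)
w3·Bw3 = 189667471; w3·w3 = 21012845; μ ≈ 189667471/21012845 = 9.026

9.026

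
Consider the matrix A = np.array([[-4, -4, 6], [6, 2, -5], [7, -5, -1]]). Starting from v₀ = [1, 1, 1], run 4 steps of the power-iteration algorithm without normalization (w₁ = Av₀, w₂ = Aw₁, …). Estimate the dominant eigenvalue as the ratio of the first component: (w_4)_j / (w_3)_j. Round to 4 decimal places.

λ ≈ -4.2361

w1 = Av₀ = ((-4)·1 + (-4)·1 + 6·1; 6·1 + 2·1 + (-5)·1; 7·1 + (-5)·1 + (-1)·1) = (-2, 3, 1)
w2 = Aw1 = ((-4)·(-2) + (-4)·3 + 6·1; 6·(-2) + 2·3 + (-5)·1; 7·(-2) + (-5)·3 + (-1)·1) = (2, -11, -30)
w3 = Aw2 = (-144, 140, 99)
w4 = Aw3 = (610, -1079, -1807)
Ratio at component: 610 / -144 = -4.2361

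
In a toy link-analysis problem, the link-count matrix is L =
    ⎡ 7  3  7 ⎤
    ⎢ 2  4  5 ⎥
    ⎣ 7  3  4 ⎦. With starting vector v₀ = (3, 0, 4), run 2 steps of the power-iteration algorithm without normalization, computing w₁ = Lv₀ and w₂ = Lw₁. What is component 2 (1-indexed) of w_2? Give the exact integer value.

387

w1 = Lv₀ = (7·3 + 3·0 + 7·4; 2·3 + 4·0 + 5·4; 7·3 + 3·0 + 4·4) = (49, 26, 37)
w2 = Lw1 = (7·49 + 3·26 + 7·37; 2·49 + 4·26 + 5·37; 7·49 + 3·26 + 4·37) = (680, 387, 569)
The requested component of w2 is 387.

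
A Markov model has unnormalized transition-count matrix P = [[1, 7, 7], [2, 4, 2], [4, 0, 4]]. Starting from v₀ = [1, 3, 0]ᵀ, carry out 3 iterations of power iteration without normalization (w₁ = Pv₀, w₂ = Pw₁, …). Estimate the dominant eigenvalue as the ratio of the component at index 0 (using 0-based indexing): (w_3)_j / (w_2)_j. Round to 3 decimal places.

w1 = Pv₀ = (22, 14, 4)
w2 = Pw1 = (148, 108, 104)
w3 = Pw2 = (1632, 936, 1008)
Ratio at component: 1632 / 148 = 11.027

λ ≈ 11.027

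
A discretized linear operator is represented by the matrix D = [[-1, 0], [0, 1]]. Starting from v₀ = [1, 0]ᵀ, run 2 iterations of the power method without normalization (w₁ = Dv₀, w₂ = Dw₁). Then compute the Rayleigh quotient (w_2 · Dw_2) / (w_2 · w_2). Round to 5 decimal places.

w1 = Dv₀ = ((-1)·1 + 0·0; 0·1 + 1·0) = (-1, 0)
w2 = Dw1 = ((-1)·(-1) + 0·0; 0·(-1) + 1·0) = (1, 0)
Dw2 = (-1, 0)
w2·Dw2 = 1·(-1) + 0·0 = -1; w2·w2 = 1·1 + 0·0 = 1
λ ≈ -1/1 = -1.00000

λ ≈ -1.00000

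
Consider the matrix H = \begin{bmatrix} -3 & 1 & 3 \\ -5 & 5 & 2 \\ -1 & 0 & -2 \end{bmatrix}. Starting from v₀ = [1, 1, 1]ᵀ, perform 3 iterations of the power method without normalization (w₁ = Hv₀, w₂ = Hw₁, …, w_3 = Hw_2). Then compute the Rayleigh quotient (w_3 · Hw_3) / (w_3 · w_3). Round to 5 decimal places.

w1 = Hv₀ = ((-3)·1 + 1·1 + 3·1; (-5)·1 + 5·1 + 2·1; (-1)·1 + 0·1 + (-2)·1) = (1, 2, -3)
w2 = Hw1 = ((-3)·1 + 1·2 + 3·(-3); (-5)·1 + 5·2 + 2·(-3); (-1)·1 + 0·2 + (-2)·(-3)) = (-10, -1, 5)
w3 = Hw2 = (44, 55, 0)
Hw3 = (-77, 55, -44)
w3·Hw3 = 44·(-77) + 55·55 + 0·(-44) = -363; w3·w3 = 44·44 + 55·55 + 0·0 = 4961
λ ≈ -363/4961 = -0.07317

λ ≈ -0.07317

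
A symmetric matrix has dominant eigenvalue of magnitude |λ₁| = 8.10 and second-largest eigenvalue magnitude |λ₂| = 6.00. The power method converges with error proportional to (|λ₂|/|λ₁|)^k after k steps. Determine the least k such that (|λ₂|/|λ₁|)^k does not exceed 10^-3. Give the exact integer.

24

|λ₂/λ₁| = 6.00/8.10 = 0.74074
Need k ≥ ln(10^-3) / ln(0.74074) = -6.9078 / -0.3001 ≈ 23.018
Smallest integer k satisfying the bound: 24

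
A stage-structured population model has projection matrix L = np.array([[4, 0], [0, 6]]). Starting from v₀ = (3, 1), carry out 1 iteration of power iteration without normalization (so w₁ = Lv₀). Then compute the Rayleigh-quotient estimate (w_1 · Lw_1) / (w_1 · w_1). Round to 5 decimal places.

λ ≈ 4.40000

w1 = Lv₀ = (4·3 + 0·1; 0·3 + 6·1) = (12, 6)
Lw1 = (48, 36)
w1·Lw1 = 12·48 + 6·36 = 792; w1·w1 = 12·12 + 6·6 = 180
λ ≈ 792/180 = 4.40000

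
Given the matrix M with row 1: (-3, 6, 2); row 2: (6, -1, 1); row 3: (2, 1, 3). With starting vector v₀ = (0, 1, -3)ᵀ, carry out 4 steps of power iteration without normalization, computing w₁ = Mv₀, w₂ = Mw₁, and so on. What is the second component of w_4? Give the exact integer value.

336

w1 = Mv₀ = ((-3)·0 + 6·1 + 2·(-3); 6·0 + (-1)·1 + 1·(-3); 2·0 + 1·1 + 3·(-3)) = (0, -4, -8)
w2 = Mw1 = ((-3)·0 + 6·(-4) + 2·(-8); 6·0 + (-1)·(-4) + 1·(-8); 2·0 + 1·(-4) + 3·(-8)) = (-40, -4, -28)
w3 = Mw2 = (40, -264, -168)
w4 = Mw3 = (-2040, 336, -688)
The requested component of w4 is 336.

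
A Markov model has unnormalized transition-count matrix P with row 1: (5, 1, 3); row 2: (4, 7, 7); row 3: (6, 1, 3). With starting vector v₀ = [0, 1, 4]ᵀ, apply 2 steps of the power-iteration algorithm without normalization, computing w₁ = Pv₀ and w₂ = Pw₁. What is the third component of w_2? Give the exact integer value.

152

w1 = Pv₀ = (5·0 + 1·1 + 3·4; 4·0 + 7·1 + 7·4; 6·0 + 1·1 + 3·4) = (13, 35, 13)
w2 = Pw1 = (5·13 + 1·35 + 3·13; 4·13 + 7·35 + 7·13; 6·13 + 1·35 + 3·13) = (139, 388, 152)
The requested component of w2 is 152.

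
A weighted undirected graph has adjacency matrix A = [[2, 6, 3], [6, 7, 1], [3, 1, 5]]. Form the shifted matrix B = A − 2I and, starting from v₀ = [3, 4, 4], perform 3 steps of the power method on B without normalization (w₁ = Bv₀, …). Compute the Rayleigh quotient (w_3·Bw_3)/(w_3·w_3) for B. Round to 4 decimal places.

9.9336

B = A − 2I has rows (0, 6, 3); (6, 5, 1); (3, 1, 3)
w1 = Bv₀ = (0·3 + 6·4 + 3·4; 6·3 + 5·4 + 1·4; 3·3 + 1·4 + 3·4) = (36, 42, 25)
w2 = Bw1 = (0·36 + 6·42 + 3·25; 6·36 + 5·42 + 1·25; 3·36 + 1·42 + 3·25) = (327, 451, 225)
w3 = Bw2 = (3381, 4442, 2107)
Bw3 = (32973, 44603, 20906)
w3·Bw3 = 353657181; w3·w3 = 35601974; μ ≈ 353657181/35601974 = 9.9336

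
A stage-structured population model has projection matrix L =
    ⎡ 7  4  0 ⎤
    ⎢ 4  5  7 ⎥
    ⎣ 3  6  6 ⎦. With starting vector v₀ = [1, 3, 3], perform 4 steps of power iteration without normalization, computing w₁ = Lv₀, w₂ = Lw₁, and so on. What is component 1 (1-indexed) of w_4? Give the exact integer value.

60265

w1 = Lv₀ = (7·1 + 4·3 + 0·3; 4·1 + 5·3 + 7·3; 3·1 + 6·3 + 6·3) = (19, 40, 39)
w2 = Lw1 = (7·19 + 4·40 + 0·39; 4·19 + 5·40 + 7·39; 3·19 + 6·40 + 6·39) = (293, 549, 531)
w3 = Lw2 = (4247, 7634, 7359)
w4 = Lw3 = (60265, 106671, 102699)
The requested component of w4 is 60265.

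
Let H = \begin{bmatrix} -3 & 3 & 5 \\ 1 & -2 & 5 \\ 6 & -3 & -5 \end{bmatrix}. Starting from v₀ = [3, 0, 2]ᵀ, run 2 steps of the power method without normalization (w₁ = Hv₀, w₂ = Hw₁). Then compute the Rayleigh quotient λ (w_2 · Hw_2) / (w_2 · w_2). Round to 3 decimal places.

λ ≈ -9.098

w1 = Hv₀ = (1, 13, 8)
w2 = Hw1 = (76, 15, -73)
Hw2 = (-548, -319, 776)
w2·Hw2 = 76·(-548) + 15·(-319) + (-73)·776 = -103081; w2·w2 = 76·76 + 15·15 + (-73)·(-73) = 11330
λ ≈ -103081/11330 = -9.098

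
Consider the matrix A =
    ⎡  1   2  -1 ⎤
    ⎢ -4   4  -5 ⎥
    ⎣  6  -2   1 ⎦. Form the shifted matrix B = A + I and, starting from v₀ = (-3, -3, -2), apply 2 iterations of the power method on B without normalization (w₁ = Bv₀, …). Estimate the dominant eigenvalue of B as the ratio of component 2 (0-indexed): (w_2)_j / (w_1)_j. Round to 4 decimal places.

6.6250

B = A + I has rows (2, 2, -1); (-4, 5, -5); (6, -2, 2)
w1 = Bv₀ = (-10, 7, -16)
w2 = Bw1 = (10, 155, -106)
Ratio: -106/-16 = 6.6250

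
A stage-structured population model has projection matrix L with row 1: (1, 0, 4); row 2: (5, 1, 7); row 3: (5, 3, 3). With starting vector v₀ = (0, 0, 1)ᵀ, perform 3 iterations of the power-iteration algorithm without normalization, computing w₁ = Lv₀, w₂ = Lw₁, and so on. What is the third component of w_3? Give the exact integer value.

374

w1 = Lv₀ = (4, 7, 3)
w2 = Lw1 = (16, 48, 50)
w3 = Lw2 = (216, 478, 374)
The requested component of w3 is 374.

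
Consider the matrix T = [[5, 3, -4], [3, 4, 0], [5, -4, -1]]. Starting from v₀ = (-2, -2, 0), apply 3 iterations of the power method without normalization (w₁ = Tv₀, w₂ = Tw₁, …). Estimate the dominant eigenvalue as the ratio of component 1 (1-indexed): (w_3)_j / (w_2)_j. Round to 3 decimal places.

λ ≈ 6.965

w1 = Tv₀ = (-16, -14, -2)
w2 = Tw1 = (-114, -104, -22)
w3 = Tw2 = (-794, -758, -132)
Ratio at component: -794 / -114 = 6.965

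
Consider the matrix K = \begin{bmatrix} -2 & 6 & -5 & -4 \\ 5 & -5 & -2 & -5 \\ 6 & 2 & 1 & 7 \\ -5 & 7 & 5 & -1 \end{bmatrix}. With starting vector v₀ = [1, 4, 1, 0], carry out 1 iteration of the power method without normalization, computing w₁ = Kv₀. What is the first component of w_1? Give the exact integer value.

17

w1 = Kv₀ = ((-2)·1 + 6·4 + (-5)·1 + (-4)·0; 5·1 + (-5)·4 + (-2)·1 + (-5)·0; 6·1 + 2·4 + 1·1 + 7·0; (-5)·1 + 7·4 + 5·1 + (-1)·0) = (17, -17, 15, 28)
The requested component of w1 is 17.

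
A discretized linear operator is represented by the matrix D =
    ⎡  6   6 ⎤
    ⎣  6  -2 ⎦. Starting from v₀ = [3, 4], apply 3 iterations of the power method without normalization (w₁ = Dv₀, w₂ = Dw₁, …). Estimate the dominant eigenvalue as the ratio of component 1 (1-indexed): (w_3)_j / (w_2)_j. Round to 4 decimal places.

10.4615

w1 = Dv₀ = (6·3 + 6·4; 6·3 + (-2)·4) = (42, 10)
w2 = Dw1 = (6·42 + 6·10; 6·42 + (-2)·10) = (312, 232)
w3 = Dw2 = (3264, 1408)
Ratio at component: 3264 / 312 = 10.4615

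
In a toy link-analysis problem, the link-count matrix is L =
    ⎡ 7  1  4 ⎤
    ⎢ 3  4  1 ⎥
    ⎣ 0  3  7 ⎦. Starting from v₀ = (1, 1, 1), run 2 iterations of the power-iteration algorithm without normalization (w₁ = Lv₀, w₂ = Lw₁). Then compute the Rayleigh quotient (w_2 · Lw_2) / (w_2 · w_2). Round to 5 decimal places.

w1 = Lv₀ = (7·1 + 1·1 + 4·1; 3·1 + 4·1 + 1·1; 0·1 + 3·1 + 7·1) = (12, 8, 10)
w2 = Lw1 = (7·12 + 1·8 + 4·10; 3·12 + 4·8 + 1·10; 0·12 + 3·8 + 7·10) = (132, 78, 94)
Lw2 = (1378, 802, 892)
w2·Lw2 = 132·1378 + 78·802 + 94·892 = 328300; w2·w2 = 132·132 + 78·78 + 94·94 = 32344
λ ≈ 328300/32344 = 10.15026

λ ≈ 10.15026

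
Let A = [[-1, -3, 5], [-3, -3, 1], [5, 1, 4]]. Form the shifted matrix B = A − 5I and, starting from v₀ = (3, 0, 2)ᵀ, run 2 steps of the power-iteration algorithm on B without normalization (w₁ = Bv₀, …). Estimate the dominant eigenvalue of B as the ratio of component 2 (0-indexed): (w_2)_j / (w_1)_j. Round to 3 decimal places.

μ ≈ -4.615

B = A − 5I has rows (-6, -3, 5); (-3, -8, 1); (5, 1, -1)
w1 = Bv₀ = (-8, -7, 13)
w2 = Bw1 = (134, 93, -60)
Ratio: -60/13 = -4.615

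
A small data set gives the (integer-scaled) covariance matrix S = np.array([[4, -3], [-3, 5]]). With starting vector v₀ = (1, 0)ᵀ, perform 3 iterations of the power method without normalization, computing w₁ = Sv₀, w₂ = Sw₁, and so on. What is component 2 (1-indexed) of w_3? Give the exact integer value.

w1 = Sv₀ = (4·1 + (-3)·0; (-3)·1 + 5·0) = (4, -3)
w2 = Sw1 = (4·4 + (-3)·(-3); (-3)·4 + 5·(-3)) = (25, -27)
w3 = Sw2 = (181, -210)
The requested component of w3 is -210.

-210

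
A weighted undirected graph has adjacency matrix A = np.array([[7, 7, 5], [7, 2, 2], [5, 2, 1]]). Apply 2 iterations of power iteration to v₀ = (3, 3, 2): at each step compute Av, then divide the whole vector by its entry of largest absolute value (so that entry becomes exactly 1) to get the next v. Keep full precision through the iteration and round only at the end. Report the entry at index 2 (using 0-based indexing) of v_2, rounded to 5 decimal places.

0.49569

Av0 = (52.000000, 31.000000, 23.000000); divide by 52.000000 → v1 = (1.000000, 0.596154, 0.442308)
Av1 = (13.384615, 9.076923, 6.634615); divide by 13.384615 → v2 = (1.000000, 0.678161, 0.495690)
Requested entry of v2: 345/696 = 0.49569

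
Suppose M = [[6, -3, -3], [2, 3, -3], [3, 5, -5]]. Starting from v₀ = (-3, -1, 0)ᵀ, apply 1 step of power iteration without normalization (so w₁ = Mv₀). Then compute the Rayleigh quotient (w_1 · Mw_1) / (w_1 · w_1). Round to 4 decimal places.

1.4542

w1 = Mv₀ = (-15, -9, -14)
Mw1 = (-21, -15, -20)
w1·Mw1 = (-15)·(-21) + (-9)·(-15) + (-14)·(-20) = 730; w1·w1 = (-15)·(-15) + (-9)·(-9) + (-14)·(-14) = 502
λ ≈ 730/502 = 1.4542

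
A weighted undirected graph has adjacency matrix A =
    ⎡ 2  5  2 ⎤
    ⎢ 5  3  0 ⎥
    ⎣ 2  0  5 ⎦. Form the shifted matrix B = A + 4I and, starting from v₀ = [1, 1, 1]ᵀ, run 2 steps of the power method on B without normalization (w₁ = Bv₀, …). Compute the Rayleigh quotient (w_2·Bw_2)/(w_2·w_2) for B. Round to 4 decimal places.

12.1091

B = A + 4I has rows (6, 5, 2); (5, 7, 0); (2, 0, 9)
w1 = Bv₀ = (6·1 + 5·1 + 2·1; 5·1 + 7·1 + 0·1; 2·1 + 0·1 + 9·1) = (13, 12, 11)
w2 = Bw1 = (6·13 + 5·12 + 2·11; 5·13 + 7·12 + 0·11; 2·13 + 0·12 + 9·11) = (160, 149, 125)
Bw2 = (1955, 1843, 1445)
w2·Bw2 = 768032; w2·w2 = 63426; μ ≈ 768032/63426 = 12.1091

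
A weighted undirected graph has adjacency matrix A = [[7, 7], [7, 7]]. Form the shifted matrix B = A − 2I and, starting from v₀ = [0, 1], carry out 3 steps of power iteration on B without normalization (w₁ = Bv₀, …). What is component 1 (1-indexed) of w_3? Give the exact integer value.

868

B = A − 2I has rows (5, 7); (7, 5)
w1 = Bv₀ = (5·0 + 7·1; 7·0 + 5·1) = (7, 5)
w2 = Bw1 = (5·7 + 7·5; 7·7 + 5·5) = (70, 74)
w3 = Bw2 = (868, 860)
Requested component of w3: 868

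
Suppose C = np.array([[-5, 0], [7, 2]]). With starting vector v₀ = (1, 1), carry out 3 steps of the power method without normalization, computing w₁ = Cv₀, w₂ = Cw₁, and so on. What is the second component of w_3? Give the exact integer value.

141

w1 = Cv₀ = ((-5)·1 + 0·1; 7·1 + 2·1) = (-5, 9)
w2 = Cw1 = ((-5)·(-5) + 0·9; 7·(-5) + 2·9) = (25, -17)
w3 = Cw2 = (-125, 141)
The requested component of w3 is 141.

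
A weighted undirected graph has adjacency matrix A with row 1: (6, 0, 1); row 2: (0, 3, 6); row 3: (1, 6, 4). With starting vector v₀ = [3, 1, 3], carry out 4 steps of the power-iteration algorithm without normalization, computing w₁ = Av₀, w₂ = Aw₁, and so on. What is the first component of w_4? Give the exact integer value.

w1 = Av₀ = (21, 21, 21)
w2 = Aw1 = (147, 189, 231)
w3 = Aw2 = (1113, 1953, 2205)
w4 = Aw3 = (8883, 19089, 21651)
The requested component of w4 is 8883.

8883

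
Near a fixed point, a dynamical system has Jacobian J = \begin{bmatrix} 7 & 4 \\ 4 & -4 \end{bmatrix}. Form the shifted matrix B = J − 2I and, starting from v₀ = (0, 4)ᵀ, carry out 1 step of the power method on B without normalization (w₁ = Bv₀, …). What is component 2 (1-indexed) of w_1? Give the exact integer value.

-24

B = J − 2I has rows (5, 4); (4, -6)
w1 = Bv₀ = (16, -24)
Requested component of w1: -24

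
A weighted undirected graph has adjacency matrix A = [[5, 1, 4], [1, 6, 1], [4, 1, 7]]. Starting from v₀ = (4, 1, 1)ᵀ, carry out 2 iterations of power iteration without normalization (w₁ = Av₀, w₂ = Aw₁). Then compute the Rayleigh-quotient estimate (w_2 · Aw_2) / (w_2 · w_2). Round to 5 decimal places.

w1 = Av₀ = (25, 11, 24)
w2 = Aw1 = (232, 115, 279)
Aw2 = (2391, 1201, 2996)
w2·Aw2 = 232·2391 + 115·1201 + 279·2996 = 1528711; w2·w2 = 232·232 + 115·115 + 279·279 = 144890
λ ≈ 1528711/144890 = 10.55084

λ ≈ 10.55084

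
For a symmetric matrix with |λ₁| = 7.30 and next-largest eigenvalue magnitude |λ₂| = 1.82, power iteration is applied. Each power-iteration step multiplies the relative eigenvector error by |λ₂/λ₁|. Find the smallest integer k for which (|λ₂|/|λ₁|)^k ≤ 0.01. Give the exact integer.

4

|λ₂/λ₁| = 1.82/7.30 = 0.24932
Need k ≥ ln(0.01) / ln(0.24932) = -4.6052 / -1.3890 ≈ 3.315
Smallest integer k satisfying the bound: 4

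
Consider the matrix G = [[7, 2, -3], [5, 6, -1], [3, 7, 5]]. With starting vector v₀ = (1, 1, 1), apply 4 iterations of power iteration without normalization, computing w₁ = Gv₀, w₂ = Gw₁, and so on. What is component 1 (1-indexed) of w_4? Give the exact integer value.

w1 = Gv₀ = (6, 10, 15)
w2 = Gw1 = (17, 75, 163)
w3 = Gw2 = (-220, 372, 1391)
w4 = Gw3 = (-4969, -259, 8899)
The requested component of w4 is -4969.

-4969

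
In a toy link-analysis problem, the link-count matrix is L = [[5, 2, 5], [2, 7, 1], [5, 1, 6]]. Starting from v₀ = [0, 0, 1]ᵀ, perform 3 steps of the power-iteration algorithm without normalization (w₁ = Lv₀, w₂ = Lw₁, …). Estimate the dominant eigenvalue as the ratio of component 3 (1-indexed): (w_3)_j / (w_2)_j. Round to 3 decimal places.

λ ≈ 10.968

w1 = Lv₀ = (5, 1, 6)
w2 = Lw1 = (57, 23, 62)
w3 = Lw2 = (641, 337, 680)
Ratio at component: 680 / 62 = 10.968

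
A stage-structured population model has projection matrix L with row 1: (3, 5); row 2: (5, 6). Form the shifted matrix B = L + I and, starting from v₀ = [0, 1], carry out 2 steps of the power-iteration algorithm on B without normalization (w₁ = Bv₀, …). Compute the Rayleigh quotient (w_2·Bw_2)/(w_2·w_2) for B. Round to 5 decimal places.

μ ≈ 10.72015

B = L + I has rows (4, 5); (5, 7)
w1 = Bv₀ = (4·0 + 5·1; 5·0 + 7·1) = (5, 7)
w2 = Bw1 = (4·5 + 5·7; 5·5 + 7·7) = (55, 74)
Bw2 = (590, 793)
w2·Bw2 = 91132; w2·w2 = 8501; μ ≈ 91132/8501 = 10.72015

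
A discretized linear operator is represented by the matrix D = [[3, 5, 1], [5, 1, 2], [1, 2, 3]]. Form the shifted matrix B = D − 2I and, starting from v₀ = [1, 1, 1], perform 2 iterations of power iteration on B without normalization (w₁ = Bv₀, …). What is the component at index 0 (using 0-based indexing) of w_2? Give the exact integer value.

B = D − 2I has rows (1, 5, 1); (5, -1, 2); (1, 2, 1)
w1 = Bv₀ = (1·1 + 5·1 + 1·1; 5·1 + (-1)·1 + 2·1; 1·1 + 2·1 + 1·1) = (7, 6, 4)
w2 = Bw1 = (1·7 + 5·6 + 1·4; 5·7 + (-1)·6 + 2·4; 1·7 + 2·6 + 1·4) = (41, 37, 23)
Requested component of w2: 41

41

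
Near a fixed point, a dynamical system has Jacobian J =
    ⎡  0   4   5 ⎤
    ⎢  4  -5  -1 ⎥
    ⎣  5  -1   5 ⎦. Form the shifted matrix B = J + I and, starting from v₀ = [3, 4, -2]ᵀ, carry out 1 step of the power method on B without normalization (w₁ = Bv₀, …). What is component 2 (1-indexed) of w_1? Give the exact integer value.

B = J + I has rows (1, 4, 5); (4, -4, -1); (5, -1, 6)
w1 = Bv₀ = (9, -2, -1)
Requested component of w1: -2

-2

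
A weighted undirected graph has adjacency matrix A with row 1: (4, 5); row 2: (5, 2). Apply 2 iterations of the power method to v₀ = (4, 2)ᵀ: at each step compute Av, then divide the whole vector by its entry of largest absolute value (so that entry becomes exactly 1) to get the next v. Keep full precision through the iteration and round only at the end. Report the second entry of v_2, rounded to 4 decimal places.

Av0 = (26.00000, 24.00000); divide by 26.00000 → v1 = (1.00000, 0.92308)
Av1 = (8.61538, 6.84615); divide by 8.61538 → v2 = (1.00000, 0.79464)
Requested entry of v2: 178/224 = 0.7946

0.7946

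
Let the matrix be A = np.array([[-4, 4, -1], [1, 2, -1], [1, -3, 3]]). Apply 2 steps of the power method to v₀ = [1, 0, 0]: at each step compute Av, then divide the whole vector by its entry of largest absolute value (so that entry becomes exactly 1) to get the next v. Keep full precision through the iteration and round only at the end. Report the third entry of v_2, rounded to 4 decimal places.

-0.2105

Av0 = (-4.00000, 1.00000, 1.00000); divide by -4.00000 → v1 = (1.00000, -0.25000, -0.25000)
Av1 = (-4.75000, 0.75000, 1.00000); divide by -4.75000 → v2 = (1.00000, -0.15789, -0.21053)
Requested entry of v2: -4/19 = -0.2105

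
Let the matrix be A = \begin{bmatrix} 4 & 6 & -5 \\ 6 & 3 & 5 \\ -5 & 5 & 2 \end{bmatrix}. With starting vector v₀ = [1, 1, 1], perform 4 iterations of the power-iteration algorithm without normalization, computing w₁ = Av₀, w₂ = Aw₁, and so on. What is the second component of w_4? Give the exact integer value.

7093

w1 = Av₀ = (4·1 + 6·1 + (-5)·1; 6·1 + 3·1 + 5·1; (-5)·1 + 5·1 + 2·1) = (5, 14, 2)
w2 = Aw1 = (4·5 + 6·14 + (-5)·2; 6·5 + 3·14 + 5·2; (-5)·5 + 5·14 + 2·2) = (94, 82, 49)
w3 = Aw2 = (623, 1055, 38)
w4 = Aw3 = (8632, 7093, 2236)
The requested component of w4 is 7093.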